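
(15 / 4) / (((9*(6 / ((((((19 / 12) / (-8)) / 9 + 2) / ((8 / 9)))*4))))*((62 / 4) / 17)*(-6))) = -145265 / 1285632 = -0.11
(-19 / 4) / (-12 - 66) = 19 / 312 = 0.06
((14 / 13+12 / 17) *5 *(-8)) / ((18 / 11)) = -86680 / 1989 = -43.58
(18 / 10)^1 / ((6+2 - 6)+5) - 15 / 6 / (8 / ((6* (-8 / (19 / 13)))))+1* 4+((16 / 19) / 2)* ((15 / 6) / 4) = 9831 / 665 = 14.78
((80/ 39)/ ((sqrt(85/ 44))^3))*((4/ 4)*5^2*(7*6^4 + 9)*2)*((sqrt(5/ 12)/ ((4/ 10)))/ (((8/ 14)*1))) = 155386000*sqrt(561)/ 3757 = 979607.55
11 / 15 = 0.73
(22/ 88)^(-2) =16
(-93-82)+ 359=184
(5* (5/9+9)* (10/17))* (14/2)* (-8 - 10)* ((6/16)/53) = -25.06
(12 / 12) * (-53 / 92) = -53 / 92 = -0.58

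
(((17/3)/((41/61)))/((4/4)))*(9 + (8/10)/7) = 330803/4305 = 76.84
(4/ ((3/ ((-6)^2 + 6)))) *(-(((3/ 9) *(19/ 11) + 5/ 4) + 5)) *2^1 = -25228/ 33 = -764.48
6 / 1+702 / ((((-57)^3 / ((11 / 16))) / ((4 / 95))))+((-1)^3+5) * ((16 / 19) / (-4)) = 6721677 / 1303210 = 5.16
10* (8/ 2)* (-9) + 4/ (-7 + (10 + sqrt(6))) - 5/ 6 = -2141/ 6 - 4* sqrt(6)/ 3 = -360.10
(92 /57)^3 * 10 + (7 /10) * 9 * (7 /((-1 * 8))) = 541280287 /14815440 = 36.53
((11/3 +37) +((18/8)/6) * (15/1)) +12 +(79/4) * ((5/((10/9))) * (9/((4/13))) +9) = 272221/96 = 2835.64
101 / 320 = 0.32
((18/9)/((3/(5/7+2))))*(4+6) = 380/21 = 18.10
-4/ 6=-2/ 3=-0.67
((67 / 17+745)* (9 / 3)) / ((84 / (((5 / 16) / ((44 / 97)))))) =1543755 / 83776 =18.43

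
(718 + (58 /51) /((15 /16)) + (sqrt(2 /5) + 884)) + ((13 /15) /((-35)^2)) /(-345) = 1603.85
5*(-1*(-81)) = 405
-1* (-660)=660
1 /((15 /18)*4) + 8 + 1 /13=1089 /130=8.38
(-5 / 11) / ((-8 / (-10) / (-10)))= 125 / 22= 5.68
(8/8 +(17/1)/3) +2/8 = 83/12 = 6.92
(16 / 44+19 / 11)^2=529 / 121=4.37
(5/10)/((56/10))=0.09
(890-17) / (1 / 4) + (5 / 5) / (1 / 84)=3576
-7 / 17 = -0.41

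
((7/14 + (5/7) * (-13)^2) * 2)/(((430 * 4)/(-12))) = -5091/3010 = -1.69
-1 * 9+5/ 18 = -157/ 18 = -8.72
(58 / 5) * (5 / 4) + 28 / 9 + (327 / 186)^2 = 716203 / 34596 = 20.70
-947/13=-72.85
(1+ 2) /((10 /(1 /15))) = 1 /50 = 0.02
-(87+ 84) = -171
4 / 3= 1.33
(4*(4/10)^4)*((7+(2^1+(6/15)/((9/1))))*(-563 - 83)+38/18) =-1868992/3125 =-598.08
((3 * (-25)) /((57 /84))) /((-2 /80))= 84000 /19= 4421.05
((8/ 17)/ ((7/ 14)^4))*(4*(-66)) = -1987.76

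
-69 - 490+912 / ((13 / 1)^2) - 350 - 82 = -166567 / 169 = -985.60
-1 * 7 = -7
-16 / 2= -8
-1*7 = -7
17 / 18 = 0.94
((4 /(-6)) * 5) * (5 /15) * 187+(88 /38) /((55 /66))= -175274 /855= -205.00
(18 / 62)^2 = 81 / 961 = 0.08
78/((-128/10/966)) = -94185/16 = -5886.56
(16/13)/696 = 2/1131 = 0.00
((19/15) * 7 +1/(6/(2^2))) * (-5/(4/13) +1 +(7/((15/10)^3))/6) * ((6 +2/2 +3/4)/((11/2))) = -1946087/9720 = -200.21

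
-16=-16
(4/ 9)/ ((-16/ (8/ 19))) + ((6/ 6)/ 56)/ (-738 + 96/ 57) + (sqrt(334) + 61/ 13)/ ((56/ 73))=10632455693/ 1741587120 + 73*sqrt(334)/ 56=29.93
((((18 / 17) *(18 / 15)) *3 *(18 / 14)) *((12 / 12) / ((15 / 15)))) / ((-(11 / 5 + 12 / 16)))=-11664 / 7021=-1.66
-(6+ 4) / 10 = -1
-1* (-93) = 93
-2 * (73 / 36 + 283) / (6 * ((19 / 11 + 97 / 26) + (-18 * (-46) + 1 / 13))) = -1467323 / 12873114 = -0.11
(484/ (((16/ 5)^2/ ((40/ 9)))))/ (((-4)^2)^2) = 15125/ 18432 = 0.82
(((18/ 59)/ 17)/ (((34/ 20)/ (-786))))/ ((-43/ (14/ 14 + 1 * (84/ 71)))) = 0.42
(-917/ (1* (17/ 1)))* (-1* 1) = 917/ 17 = 53.94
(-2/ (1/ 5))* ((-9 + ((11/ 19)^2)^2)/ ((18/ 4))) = 23164960/ 1172889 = 19.75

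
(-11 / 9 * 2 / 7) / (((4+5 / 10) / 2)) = -0.16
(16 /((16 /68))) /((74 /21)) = 19.30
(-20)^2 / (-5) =-80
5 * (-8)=-40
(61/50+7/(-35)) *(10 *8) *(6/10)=48.96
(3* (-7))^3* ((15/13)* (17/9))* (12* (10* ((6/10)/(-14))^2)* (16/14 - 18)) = 974916/13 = 74993.54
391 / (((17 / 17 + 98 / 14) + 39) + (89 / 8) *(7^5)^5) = 3128 / 119355107150092876172199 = 0.00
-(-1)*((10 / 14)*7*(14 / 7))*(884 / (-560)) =-15.79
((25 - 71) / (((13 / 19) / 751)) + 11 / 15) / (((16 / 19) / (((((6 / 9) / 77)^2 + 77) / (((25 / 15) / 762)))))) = -97613245012676671 / 46246200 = -2110730071.07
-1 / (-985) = 1 / 985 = 0.00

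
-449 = -449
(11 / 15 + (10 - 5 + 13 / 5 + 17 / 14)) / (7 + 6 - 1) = 401 / 504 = 0.80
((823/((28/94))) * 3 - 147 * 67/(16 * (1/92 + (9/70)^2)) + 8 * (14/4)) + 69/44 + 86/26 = -174881117471/12364352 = -14143.98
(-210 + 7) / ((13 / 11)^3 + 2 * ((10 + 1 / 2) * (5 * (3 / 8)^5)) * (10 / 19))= -98.52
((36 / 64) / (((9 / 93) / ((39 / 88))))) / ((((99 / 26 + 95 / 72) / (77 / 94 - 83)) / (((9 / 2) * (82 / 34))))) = -1209645938475 / 2699418304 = -448.11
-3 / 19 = -0.16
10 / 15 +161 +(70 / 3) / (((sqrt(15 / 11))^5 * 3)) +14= 1694 * sqrt(165) / 6075 +527 / 3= 179.25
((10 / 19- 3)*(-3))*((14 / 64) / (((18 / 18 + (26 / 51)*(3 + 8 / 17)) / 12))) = 366741 / 52136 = 7.03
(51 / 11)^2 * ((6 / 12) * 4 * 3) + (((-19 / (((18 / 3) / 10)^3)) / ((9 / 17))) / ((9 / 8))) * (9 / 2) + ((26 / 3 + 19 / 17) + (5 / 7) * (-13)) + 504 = -108940892 / 3498957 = -31.14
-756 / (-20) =189 / 5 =37.80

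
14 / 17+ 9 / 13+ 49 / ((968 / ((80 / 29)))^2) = 1.52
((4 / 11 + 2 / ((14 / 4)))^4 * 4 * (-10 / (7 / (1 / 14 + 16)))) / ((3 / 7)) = -40310784000 / 246071287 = -163.82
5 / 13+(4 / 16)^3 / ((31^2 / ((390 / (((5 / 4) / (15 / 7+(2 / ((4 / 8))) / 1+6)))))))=312175 / 699608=0.45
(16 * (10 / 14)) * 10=800 / 7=114.29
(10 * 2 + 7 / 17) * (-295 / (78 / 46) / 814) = -2354395 / 539682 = -4.36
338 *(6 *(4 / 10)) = 4056 / 5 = 811.20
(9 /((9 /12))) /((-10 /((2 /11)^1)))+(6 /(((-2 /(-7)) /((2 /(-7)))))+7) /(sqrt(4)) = 31 /110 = 0.28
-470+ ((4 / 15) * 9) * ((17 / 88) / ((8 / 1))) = -413549 / 880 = -469.94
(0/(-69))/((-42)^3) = 0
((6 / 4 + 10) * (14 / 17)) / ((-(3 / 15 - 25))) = 805 / 2108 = 0.38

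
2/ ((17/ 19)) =38/ 17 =2.24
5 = 5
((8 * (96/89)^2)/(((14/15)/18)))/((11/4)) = 39813120/609917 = 65.28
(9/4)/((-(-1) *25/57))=513/100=5.13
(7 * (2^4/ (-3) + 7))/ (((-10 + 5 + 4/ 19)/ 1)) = -2.44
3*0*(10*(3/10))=0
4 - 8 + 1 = -3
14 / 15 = 0.93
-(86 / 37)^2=-5.40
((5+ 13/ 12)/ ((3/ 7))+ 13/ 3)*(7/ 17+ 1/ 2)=20677/ 1224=16.89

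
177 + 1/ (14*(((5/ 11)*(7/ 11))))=86851/ 490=177.25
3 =3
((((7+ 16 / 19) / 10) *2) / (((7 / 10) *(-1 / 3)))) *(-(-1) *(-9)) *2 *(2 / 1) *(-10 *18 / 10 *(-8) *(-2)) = -69691.67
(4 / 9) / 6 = 2 / 27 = 0.07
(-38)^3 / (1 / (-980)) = 53774560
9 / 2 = 4.50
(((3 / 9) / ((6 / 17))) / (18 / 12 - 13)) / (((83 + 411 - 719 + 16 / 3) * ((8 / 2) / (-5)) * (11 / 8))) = -0.00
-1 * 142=-142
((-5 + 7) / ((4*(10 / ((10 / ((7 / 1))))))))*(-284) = -142 / 7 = -20.29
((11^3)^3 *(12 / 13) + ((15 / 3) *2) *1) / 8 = 272070888.67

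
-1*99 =-99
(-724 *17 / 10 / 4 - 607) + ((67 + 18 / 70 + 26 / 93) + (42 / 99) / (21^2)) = -847.16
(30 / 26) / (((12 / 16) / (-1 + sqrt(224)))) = -20 / 13 + 80*sqrt(14) / 13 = 21.49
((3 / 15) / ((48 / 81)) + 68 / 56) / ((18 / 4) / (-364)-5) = -11297 / 36490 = -0.31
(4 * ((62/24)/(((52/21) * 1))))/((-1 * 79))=-0.05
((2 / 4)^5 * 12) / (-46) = -3 / 368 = -0.01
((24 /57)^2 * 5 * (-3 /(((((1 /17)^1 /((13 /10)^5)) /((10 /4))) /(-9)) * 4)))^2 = 29044164921239169 /32580250000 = 891465.38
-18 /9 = -2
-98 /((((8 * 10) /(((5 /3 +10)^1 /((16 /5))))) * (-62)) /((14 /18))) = 12005 /214272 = 0.06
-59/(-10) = 59/10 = 5.90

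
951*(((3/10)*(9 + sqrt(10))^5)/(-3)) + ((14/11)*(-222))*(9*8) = -1429630749/110-7799151*sqrt(10)/2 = -25328183.66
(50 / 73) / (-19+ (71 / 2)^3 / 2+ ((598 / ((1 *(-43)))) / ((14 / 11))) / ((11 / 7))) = 34400 / 1122179141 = 0.00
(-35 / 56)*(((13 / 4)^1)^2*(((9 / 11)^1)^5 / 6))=-16632135 / 41229056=-0.40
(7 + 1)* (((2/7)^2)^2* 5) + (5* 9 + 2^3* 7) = 243141/2401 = 101.27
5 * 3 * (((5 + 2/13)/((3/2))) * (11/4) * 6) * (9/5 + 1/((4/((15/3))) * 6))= 177617/104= 1707.86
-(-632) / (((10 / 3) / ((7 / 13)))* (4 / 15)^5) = 251960625 / 3328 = 75709.32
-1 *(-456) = 456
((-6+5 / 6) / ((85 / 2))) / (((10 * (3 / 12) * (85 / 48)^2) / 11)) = -0.17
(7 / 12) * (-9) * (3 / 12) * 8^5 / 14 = -3072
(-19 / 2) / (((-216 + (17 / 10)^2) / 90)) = 85500 / 21311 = 4.01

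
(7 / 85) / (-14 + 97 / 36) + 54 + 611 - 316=12073403 / 34595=348.99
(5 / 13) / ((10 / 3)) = 3 / 26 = 0.12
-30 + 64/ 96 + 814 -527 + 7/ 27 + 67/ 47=329117/ 1269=259.35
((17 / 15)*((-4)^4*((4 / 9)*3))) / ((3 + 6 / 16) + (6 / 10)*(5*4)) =139264 / 5535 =25.16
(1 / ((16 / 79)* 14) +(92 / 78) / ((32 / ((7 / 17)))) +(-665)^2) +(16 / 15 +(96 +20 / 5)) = 109484639073 / 247520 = 442326.43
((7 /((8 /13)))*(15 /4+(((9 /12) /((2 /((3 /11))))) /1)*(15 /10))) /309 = 20839 /145024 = 0.14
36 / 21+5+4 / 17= 827 / 119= 6.95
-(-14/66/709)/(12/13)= 91/280764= 0.00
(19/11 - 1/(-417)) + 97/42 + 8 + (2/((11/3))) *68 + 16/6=3326285/64218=51.80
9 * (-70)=-630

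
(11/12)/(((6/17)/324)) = 1683/2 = 841.50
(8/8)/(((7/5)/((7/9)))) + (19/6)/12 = 59/72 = 0.82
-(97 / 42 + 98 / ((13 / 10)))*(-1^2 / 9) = 42421 / 4914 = 8.63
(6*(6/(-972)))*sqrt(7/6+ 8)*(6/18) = -sqrt(330)/486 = -0.04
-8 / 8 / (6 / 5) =-5 / 6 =-0.83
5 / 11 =0.45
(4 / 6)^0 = 1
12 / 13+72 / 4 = 246 / 13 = 18.92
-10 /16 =-5 /8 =-0.62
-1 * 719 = -719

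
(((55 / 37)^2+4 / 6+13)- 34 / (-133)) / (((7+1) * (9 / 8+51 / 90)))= 44058850 / 36961631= 1.19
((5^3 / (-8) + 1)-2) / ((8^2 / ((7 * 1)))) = -931 / 512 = -1.82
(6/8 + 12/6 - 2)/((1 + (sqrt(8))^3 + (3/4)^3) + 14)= -47376/1122983 + 49152 * sqrt(2)/1122983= 0.02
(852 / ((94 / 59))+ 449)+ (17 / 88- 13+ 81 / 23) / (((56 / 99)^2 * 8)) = 212651875043 / 216961024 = 980.14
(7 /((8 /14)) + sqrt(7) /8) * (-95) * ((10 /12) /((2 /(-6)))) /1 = 475 * sqrt(7) /16 + 23275 /8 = 2987.92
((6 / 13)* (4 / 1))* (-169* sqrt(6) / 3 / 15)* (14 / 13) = -112* sqrt(6) / 15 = -18.29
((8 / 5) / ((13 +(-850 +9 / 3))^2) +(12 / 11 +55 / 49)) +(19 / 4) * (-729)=-6486856976753 / 1874523420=-3460.54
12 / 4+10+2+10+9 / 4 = 109 / 4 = 27.25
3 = 3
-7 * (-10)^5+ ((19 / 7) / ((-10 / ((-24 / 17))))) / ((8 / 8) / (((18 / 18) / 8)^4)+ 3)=1707233500228 / 2438905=700000.00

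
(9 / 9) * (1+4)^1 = 5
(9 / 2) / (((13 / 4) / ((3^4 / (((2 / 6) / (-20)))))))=-87480 / 13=-6729.23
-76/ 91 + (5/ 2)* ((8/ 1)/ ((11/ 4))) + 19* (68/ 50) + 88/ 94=39065162/ 1176175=33.21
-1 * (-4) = 4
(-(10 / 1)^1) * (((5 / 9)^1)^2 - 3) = 2180 / 81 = 26.91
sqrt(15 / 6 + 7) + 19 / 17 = 19 / 17 + sqrt(38) / 2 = 4.20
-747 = -747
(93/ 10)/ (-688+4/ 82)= -1271/ 94020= -0.01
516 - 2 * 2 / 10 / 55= 141898 / 275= 515.99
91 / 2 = 45.50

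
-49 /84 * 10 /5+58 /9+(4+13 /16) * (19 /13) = 12.31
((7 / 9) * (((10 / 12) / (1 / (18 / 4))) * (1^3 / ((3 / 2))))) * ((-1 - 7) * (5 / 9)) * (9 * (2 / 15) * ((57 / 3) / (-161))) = 760 / 621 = 1.22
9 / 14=0.64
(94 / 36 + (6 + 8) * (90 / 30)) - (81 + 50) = -1555 / 18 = -86.39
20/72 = 5/18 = 0.28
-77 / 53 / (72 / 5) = -0.10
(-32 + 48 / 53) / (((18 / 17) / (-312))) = 9162.47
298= 298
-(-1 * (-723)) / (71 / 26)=-18798 / 71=-264.76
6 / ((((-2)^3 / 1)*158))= -3 / 632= -0.00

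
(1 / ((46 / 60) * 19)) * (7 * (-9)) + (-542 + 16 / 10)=-1190224 / 2185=-544.72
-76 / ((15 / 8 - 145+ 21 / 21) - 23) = 608 / 1321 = 0.46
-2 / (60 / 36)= -6 / 5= -1.20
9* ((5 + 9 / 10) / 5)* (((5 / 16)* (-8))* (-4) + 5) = 1593 / 10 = 159.30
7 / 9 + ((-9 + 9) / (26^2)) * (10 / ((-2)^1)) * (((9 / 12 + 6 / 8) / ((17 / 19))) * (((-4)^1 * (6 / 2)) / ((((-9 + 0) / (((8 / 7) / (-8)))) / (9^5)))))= 7 / 9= 0.78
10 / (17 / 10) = 100 / 17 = 5.88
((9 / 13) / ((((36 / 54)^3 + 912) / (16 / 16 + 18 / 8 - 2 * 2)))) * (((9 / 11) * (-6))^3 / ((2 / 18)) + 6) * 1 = 513649755 / 852414992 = 0.60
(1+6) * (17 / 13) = 119 / 13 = 9.15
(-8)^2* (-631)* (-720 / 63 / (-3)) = -3230720 / 21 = -153843.81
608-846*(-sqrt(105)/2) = 608 + 423*sqrt(105) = 4942.46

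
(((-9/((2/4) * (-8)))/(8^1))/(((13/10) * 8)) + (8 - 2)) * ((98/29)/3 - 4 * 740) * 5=-2151404365/24128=-89166.29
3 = 3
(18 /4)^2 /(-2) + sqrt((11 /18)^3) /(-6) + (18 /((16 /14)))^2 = 3807 /16 - 11 * sqrt(22) /648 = 237.86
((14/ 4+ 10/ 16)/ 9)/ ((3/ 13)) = 143/ 72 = 1.99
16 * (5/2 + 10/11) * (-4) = -2400/11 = -218.18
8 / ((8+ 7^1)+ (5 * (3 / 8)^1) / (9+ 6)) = 0.53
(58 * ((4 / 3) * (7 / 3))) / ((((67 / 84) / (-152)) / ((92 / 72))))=-79485056 / 1809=-43938.67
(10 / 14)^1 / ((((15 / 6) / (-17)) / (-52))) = 252.57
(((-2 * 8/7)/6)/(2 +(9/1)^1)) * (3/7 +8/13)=-760/21021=-0.04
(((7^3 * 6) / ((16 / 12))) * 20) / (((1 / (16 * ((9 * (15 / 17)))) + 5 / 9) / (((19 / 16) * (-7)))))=-554270850 / 1217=-455440.30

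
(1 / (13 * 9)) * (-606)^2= 40804 / 13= 3138.77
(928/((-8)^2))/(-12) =-1.21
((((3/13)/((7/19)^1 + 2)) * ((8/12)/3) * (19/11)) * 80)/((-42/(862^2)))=-4291822144/81081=-52932.53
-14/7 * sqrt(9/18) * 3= -3 * sqrt(2)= -4.24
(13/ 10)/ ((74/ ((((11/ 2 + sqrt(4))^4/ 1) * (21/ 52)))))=212625/ 9472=22.45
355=355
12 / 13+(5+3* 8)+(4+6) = 519 / 13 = 39.92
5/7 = 0.71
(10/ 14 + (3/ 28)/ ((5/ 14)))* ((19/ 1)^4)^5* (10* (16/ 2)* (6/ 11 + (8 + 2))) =2476728171170788093443813838688/ 77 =32165300924295949265504080000.00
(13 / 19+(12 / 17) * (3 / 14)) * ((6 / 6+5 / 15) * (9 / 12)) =1889 / 2261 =0.84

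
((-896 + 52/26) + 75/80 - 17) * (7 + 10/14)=-393147/56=-7020.48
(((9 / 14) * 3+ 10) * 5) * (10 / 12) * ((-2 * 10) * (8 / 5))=-33400 / 21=-1590.48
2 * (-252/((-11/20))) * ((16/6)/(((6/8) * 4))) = 8960/11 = 814.55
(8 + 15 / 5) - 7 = 4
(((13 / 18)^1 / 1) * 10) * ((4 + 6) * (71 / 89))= 46150 / 801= 57.62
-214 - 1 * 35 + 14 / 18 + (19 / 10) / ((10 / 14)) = -245.56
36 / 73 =0.49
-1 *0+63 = 63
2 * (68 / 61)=136 / 61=2.23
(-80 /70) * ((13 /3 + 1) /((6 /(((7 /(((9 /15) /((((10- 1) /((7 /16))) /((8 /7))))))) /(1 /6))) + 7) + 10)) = -1280 /3571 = -0.36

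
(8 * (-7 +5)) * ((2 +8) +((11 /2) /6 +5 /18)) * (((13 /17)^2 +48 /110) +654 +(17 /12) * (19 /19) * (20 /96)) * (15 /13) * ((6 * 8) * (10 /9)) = -7223041.64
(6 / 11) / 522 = 1 / 957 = 0.00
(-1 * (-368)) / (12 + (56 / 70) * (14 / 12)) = 2760 / 97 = 28.45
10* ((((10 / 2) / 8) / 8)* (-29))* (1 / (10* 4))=-145 / 256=-0.57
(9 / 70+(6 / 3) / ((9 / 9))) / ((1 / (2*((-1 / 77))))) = -149 / 2695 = -0.06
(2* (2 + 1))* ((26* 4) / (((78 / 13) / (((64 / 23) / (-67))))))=-6656 / 1541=-4.32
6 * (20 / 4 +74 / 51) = 658 / 17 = 38.71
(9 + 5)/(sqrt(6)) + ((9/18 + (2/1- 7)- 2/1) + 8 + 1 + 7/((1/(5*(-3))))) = -205/2 + 7*sqrt(6)/3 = -96.78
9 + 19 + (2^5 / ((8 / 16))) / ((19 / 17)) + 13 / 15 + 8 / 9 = 74401 / 855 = 87.02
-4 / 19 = -0.21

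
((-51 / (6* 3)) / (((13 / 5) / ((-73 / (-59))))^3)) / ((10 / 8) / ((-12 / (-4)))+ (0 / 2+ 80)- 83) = 1653322250 / 13987747553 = 0.12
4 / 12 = 1 / 3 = 0.33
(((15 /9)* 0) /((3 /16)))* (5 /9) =0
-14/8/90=-7/360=-0.02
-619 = -619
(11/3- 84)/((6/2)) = -241/9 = -26.78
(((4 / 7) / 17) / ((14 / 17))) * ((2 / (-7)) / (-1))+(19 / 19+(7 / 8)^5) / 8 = 18052801 / 89915392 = 0.20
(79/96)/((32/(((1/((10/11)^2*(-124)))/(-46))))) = 9559/1752268800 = 0.00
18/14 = 9/7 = 1.29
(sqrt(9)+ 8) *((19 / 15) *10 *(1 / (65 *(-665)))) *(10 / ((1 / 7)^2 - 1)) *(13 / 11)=7 / 180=0.04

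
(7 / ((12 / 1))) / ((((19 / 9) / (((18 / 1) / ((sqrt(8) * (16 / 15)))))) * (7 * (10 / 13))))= 1053 * sqrt(2) / 4864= 0.31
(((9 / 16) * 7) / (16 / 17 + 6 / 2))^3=1.00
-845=-845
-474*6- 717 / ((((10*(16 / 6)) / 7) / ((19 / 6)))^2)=-85489413 / 25600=-3339.43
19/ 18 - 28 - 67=-1691/ 18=-93.94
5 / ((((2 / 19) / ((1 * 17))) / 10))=8075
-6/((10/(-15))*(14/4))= 18/7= 2.57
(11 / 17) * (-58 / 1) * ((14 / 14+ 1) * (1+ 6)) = -8932 / 17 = -525.41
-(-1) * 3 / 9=1 / 3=0.33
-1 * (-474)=474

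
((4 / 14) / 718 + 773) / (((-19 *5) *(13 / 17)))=-6604670 / 620711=-10.64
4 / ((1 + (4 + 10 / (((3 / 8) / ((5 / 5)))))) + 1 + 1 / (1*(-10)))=0.12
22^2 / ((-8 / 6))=-363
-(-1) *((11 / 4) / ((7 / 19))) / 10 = 209 / 280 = 0.75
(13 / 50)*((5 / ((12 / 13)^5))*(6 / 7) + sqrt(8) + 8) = 13*sqrt(2) / 25 + 54325661 / 14515200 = 4.48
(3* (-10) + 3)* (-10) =270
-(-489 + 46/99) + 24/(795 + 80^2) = 347988551/712305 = 488.54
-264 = -264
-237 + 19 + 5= -213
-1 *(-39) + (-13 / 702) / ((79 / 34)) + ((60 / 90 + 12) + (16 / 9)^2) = 350788 / 6399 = 54.82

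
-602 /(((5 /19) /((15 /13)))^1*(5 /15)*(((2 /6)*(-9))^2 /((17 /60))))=-97223 /390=-249.29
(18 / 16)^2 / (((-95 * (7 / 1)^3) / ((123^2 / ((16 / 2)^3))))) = -1225449 / 1067745280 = -0.00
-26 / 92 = -13 / 46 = -0.28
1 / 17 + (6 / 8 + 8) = 599 / 68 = 8.81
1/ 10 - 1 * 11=-109/ 10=-10.90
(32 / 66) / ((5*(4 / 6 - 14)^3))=-9 / 220000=-0.00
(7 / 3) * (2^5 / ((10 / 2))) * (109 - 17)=20608 / 15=1373.87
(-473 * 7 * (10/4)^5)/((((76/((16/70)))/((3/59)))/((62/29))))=-27493125/260072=-105.71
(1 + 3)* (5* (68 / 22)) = 680 / 11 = 61.82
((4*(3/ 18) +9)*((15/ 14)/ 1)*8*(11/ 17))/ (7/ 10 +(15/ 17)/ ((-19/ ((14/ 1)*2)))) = -1212200/ 13573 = -89.31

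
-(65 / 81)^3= -274625 / 531441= -0.52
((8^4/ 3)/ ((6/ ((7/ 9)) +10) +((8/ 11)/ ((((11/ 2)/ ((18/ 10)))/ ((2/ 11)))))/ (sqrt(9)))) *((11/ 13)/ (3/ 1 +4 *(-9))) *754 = -2766776320/ 1858257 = -1488.91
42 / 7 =6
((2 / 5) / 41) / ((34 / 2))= 2 / 3485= 0.00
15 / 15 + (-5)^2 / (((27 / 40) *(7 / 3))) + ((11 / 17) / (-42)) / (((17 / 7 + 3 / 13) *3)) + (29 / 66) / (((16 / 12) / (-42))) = 7933 / 2618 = 3.03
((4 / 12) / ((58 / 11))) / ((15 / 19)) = 209 / 2610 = 0.08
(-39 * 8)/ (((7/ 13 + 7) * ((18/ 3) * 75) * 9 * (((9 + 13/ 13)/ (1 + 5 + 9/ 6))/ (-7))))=169/ 3150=0.05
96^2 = 9216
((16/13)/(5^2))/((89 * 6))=8/86775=0.00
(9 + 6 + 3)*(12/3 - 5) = -18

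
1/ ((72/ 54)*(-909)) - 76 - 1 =-93325/ 1212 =-77.00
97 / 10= 9.70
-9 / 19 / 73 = -9 / 1387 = -0.01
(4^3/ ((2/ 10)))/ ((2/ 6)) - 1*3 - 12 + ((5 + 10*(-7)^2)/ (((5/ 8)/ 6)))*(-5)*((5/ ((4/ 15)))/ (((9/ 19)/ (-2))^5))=435794112905/ 729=597797137.04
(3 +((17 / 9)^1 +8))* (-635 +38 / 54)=-1986616 / 243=-8175.37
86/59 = 1.46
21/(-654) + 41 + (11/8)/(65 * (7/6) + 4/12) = 8166531/199252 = 40.99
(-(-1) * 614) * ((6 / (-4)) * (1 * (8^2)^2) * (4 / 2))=-7544832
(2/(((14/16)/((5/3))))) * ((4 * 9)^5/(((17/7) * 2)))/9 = 89579520/17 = 5269383.53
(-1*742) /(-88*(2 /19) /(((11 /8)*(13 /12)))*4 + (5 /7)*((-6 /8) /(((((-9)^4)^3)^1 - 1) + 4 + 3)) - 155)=483111914787772088 /117115244181423183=4.13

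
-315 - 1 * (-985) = 670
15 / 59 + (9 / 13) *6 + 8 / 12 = 11677 / 2301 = 5.07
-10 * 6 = -60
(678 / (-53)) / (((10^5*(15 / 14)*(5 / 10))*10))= -791 / 33125000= -0.00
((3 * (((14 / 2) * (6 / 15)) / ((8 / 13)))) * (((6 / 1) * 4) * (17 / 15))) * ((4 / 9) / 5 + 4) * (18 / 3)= 1138592 / 125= 9108.74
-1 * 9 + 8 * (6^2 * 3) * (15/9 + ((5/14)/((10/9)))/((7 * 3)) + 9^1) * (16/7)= 7232625/343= 21086.37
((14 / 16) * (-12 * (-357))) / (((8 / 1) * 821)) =7497 / 13136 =0.57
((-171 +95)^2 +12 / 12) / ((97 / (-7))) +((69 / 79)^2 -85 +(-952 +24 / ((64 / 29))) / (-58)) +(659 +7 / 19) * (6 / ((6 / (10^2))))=349317211345595 / 5337003632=65451.93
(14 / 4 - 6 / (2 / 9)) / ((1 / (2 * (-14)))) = 658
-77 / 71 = -1.08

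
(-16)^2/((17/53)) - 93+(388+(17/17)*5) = 18668/17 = 1098.12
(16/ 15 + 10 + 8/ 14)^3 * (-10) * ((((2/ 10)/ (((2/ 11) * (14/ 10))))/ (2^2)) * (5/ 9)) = -5018180882/ 2917215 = -1720.20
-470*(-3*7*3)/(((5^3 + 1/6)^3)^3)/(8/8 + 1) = 149200289280/75990522914705918270256751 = 0.00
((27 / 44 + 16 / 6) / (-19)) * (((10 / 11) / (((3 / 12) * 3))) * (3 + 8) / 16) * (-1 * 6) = 2165 / 2508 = 0.86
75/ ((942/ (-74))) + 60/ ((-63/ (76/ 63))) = -1462415/ 207711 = -7.04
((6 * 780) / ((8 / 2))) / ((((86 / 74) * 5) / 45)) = 389610 / 43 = 9060.70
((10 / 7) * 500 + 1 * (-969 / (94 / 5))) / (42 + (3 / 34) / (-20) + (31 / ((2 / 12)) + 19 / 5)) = 148268900 / 51857309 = 2.86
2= 2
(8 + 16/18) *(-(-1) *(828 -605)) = 1982.22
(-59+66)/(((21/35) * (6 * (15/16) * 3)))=56/81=0.69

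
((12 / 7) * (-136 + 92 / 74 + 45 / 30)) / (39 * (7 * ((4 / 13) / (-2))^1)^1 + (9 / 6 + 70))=-118332 / 15281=-7.74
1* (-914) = -914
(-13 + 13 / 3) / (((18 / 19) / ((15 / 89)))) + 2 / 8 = -4139 / 3204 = -1.29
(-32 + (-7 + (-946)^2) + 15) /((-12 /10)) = -2237230 /3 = -745743.33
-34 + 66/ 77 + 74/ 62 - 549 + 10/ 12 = -755311/ 1302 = -580.12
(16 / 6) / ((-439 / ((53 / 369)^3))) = -1191016 / 66170569653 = -0.00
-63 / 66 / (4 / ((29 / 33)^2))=-5887 / 31944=-0.18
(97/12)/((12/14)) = 679/72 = 9.43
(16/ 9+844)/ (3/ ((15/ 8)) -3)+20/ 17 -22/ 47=-30374282/ 50337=-603.42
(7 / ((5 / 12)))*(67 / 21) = 268 / 5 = 53.60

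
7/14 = 1/2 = 0.50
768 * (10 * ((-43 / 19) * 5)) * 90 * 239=-35517312000 / 19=-1869332210.53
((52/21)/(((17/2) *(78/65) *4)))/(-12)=-65/12852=-0.01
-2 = -2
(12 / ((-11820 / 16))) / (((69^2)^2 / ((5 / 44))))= -4 / 49119651207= -0.00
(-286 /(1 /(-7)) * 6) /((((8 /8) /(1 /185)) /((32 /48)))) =8008 /185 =43.29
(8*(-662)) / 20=-1324 / 5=-264.80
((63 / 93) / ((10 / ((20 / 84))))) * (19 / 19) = 1 / 62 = 0.02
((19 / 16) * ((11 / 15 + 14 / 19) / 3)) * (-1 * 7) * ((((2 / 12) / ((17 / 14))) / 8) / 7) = -2933 / 293760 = -0.01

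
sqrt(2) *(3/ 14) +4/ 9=3 *sqrt(2)/ 14 +4/ 9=0.75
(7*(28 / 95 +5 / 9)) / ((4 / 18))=5089 / 190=26.78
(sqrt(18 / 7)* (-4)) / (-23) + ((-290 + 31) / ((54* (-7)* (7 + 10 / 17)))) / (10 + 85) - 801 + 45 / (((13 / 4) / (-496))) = -7668.41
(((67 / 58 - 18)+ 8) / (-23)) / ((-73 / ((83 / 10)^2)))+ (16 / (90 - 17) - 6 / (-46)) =-129457 / 9738200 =-0.01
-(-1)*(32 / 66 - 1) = -17 / 33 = -0.52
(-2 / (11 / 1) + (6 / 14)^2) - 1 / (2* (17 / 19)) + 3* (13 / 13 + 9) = 29.44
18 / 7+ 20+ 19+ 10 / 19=5599 / 133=42.10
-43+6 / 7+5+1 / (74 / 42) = -9473 / 259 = -36.58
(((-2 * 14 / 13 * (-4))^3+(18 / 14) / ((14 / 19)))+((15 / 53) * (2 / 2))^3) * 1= 20554481465137 / 32054111362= 641.24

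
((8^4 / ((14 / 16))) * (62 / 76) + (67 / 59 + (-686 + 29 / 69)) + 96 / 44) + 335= 3471.56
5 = 5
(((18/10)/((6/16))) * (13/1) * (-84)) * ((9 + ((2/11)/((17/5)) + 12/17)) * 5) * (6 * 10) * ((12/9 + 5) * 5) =-90876240000/187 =-485969197.86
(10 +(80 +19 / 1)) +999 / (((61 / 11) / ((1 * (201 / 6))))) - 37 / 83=62209049 / 10126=6143.50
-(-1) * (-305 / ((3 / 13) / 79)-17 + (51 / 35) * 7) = -1566277 / 15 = -104418.47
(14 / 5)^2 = 196 / 25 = 7.84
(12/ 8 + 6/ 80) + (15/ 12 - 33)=-1207/ 40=-30.18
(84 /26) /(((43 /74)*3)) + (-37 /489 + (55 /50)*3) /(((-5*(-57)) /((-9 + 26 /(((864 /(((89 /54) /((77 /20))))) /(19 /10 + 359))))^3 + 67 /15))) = 3763040789192306238189481 /3870995901278485883904000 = 0.97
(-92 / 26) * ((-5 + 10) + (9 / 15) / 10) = -5819 / 325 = -17.90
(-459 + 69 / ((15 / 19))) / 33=-1858 / 165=-11.26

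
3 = 3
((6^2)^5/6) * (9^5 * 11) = 6545856582144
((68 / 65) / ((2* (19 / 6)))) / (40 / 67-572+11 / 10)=-27336 / 94379441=-0.00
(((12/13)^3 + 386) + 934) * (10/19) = 29017680/41743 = 695.15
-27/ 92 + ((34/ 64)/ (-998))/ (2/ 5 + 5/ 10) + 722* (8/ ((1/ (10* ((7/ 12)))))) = 111368163349/ 3305376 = 33693.04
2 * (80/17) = 160/17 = 9.41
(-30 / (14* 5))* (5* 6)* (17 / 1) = -1530 / 7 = -218.57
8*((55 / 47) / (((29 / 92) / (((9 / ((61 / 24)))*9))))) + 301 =103719163 / 83143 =1247.48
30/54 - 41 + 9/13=-4651/117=-39.75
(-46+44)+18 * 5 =88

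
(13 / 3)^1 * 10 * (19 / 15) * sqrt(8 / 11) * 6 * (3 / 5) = 168.51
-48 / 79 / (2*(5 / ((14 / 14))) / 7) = -168 / 395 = -0.43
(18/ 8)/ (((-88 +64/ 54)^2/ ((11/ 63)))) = 0.00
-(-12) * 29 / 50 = 174 / 25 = 6.96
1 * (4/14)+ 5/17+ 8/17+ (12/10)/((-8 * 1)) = 2143/2380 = 0.90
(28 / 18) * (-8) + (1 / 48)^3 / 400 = -550502399 / 44236800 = -12.44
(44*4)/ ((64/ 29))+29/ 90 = 80.07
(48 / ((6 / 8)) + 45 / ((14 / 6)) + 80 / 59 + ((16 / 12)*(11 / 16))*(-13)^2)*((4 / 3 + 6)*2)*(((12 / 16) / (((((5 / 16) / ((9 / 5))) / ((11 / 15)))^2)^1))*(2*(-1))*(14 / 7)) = -1213617470208 / 6453125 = -188066.63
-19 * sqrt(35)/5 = -22.48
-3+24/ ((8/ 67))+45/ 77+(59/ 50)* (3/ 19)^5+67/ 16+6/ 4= 15578571397517/ 76263849200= 204.27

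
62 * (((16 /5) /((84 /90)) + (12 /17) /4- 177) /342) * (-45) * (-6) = -1009980 /119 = -8487.23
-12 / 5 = -2.40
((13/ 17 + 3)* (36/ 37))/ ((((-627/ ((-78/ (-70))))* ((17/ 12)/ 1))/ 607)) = -218170368/ 78219295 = -2.79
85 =85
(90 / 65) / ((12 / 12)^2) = 18 / 13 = 1.38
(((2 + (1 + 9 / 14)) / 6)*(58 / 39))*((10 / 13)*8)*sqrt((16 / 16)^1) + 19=87151 / 3549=24.56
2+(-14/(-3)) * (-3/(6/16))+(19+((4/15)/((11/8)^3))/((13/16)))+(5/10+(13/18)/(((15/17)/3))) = -10318102/778635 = -13.25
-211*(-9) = 1899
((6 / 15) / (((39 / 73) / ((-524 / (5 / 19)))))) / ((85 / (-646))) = 55235888 / 4875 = 11330.44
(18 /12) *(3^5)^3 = 43046721 /2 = 21523360.50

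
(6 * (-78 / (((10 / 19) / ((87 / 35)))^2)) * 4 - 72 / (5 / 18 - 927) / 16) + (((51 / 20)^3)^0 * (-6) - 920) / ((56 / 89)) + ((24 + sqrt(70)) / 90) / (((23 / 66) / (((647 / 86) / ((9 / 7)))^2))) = -43192.01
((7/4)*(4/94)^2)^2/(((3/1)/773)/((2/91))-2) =-75754/13755820739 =-0.00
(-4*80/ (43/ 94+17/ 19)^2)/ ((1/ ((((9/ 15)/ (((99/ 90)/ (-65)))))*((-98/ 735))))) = -827.35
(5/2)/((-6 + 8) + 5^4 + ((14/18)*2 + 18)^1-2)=45/11602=0.00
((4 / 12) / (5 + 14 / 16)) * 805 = 6440 / 141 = 45.67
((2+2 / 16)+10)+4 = 129 / 8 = 16.12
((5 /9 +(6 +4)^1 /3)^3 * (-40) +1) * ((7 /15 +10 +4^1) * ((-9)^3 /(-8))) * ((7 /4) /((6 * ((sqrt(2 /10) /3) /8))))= -2603977649 * sqrt(5) /120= -48522258.63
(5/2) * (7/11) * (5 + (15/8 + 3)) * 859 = 2375135/176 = 13495.09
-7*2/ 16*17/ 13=-119/ 104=-1.14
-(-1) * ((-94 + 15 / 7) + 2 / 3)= -1915 / 21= -91.19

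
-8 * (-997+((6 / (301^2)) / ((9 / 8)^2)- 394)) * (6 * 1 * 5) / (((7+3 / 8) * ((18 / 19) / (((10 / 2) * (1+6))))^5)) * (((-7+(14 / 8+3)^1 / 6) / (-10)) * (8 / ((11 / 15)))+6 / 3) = 17429836951599377341531250 / 637729731441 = 27331071600214.25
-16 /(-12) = 4 /3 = 1.33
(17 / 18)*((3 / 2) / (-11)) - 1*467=-61661 / 132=-467.13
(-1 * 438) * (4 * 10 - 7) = -14454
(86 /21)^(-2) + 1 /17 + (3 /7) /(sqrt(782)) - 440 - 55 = -494.87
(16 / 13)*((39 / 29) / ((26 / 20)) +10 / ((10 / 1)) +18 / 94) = 48544 / 17719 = 2.74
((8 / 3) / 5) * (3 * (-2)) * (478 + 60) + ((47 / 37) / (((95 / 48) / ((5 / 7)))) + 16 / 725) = -6140481024 / 3567725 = -1721.12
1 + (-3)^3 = -26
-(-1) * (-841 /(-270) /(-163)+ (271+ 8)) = 12277949 /44010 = 278.98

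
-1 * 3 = -3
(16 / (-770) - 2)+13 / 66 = -383 / 210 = -1.82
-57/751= -0.08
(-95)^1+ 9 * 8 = -23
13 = 13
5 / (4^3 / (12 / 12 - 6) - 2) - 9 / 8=-433 / 296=-1.46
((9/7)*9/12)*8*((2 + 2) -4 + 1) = 54/7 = 7.71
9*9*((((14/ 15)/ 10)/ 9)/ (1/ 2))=42/ 25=1.68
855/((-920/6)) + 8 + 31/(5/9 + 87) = 12587/4531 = 2.78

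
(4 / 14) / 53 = 2 / 371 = 0.01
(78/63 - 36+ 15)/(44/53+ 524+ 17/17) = -21995/585249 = -0.04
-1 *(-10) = 10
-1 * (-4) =4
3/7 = 0.43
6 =6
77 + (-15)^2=302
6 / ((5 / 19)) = 22.80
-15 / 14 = -1.07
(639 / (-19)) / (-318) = 213 / 2014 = 0.11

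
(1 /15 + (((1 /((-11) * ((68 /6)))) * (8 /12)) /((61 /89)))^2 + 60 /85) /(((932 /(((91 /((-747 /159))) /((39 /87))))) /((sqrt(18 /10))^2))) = -4056078241579 /62909597300275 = -0.06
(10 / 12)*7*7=245 / 6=40.83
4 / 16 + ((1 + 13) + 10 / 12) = 181 / 12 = 15.08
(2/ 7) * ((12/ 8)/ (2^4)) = 3/ 112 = 0.03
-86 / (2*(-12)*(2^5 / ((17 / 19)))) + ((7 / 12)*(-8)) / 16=-1397 / 7296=-0.19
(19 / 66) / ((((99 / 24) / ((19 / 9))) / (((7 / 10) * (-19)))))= -96026 / 49005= -1.96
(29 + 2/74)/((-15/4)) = -1432/185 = -7.74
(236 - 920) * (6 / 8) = -513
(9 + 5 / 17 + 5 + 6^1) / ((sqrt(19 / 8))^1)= 690*sqrt(38) / 323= 13.17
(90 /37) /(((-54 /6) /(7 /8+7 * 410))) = -114835 /148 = -775.91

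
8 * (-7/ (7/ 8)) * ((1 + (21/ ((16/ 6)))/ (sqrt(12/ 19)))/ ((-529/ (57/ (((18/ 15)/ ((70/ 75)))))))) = 8512/ 1587 + 3724 * sqrt(57)/ 529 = 58.51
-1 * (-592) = 592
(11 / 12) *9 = 33 / 4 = 8.25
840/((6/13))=1820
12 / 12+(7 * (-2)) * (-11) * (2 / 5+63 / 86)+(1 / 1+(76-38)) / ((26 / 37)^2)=2844133 / 11180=254.39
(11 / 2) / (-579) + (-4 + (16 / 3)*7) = 12863 / 386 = 33.32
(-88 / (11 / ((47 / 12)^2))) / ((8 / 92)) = -50807 / 36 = -1411.31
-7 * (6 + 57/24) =-469/8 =-58.62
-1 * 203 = -203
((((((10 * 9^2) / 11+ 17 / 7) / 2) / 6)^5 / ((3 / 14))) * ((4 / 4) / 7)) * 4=6892489610530921057 / 252575443257984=27288.84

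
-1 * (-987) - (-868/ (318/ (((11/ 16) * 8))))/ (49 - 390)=156926/ 159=986.96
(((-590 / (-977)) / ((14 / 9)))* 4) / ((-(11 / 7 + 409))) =-1770 / 467983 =-0.00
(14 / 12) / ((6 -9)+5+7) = 7 / 54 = 0.13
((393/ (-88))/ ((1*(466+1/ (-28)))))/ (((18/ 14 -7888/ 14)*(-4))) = -6419/ 1505971720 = -0.00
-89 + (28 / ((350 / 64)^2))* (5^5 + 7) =2843.27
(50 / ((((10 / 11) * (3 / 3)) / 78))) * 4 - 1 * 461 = 16699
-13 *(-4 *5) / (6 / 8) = 1040 / 3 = 346.67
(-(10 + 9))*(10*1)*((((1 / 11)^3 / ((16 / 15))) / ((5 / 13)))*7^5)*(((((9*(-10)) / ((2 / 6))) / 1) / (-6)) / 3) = -934049025 / 10648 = -87720.61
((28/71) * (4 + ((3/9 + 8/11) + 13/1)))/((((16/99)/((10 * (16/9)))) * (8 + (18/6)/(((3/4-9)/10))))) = 114730/639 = 179.55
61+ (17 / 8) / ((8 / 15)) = 4159 / 64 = 64.98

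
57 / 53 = 1.08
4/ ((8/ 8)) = 4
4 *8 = 32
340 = 340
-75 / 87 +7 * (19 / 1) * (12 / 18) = 87.80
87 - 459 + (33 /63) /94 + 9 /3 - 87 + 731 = 542861 /1974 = 275.01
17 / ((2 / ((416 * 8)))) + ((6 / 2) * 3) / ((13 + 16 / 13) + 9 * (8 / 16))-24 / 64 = 110210459 / 3896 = 28288.11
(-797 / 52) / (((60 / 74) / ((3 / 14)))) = -29489 / 7280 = -4.05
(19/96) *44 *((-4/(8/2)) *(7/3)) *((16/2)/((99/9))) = -133/9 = -14.78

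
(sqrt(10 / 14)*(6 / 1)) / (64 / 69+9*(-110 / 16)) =-3312*sqrt(35) / 235501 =-0.08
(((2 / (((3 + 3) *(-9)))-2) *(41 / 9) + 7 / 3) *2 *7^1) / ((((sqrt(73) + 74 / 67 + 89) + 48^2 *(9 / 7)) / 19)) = -37683378000674 / 62249901428223 + 12345531086 *sqrt(73) / 62249901428223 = -0.60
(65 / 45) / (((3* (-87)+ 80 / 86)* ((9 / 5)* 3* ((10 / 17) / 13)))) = -123539 / 5434938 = -0.02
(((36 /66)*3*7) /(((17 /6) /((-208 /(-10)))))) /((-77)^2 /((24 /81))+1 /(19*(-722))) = 4314256128 /1026638688955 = 0.00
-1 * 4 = -4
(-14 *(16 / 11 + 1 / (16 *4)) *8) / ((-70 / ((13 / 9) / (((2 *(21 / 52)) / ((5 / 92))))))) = 845 / 3696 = 0.23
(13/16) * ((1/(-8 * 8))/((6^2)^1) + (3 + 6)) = 269555/36864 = 7.31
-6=-6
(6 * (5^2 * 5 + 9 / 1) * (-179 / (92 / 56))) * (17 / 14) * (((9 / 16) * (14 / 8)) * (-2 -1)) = 115600527 / 368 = 314131.87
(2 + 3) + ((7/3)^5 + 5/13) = 74.55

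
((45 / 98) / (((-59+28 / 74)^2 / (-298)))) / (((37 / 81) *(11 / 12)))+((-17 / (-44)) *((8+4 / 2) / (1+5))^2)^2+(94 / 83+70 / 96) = 54052749081703 / 18521179200216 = 2.92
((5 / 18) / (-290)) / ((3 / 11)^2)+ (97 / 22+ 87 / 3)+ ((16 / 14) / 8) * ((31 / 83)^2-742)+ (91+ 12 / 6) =101756832949 / 4984136388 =20.42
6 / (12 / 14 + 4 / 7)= 21 / 5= 4.20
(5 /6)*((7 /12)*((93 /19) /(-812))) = -0.00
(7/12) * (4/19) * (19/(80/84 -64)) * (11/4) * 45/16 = -24255/84736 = -0.29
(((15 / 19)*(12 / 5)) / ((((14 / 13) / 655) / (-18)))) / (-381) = 919620 / 16891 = 54.44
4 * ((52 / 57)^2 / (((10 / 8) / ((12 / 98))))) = 86528 / 265335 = 0.33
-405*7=-2835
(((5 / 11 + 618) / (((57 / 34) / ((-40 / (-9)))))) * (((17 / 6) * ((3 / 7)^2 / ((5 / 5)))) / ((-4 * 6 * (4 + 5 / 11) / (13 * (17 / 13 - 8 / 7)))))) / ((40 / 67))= -658632445 / 22991976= -28.65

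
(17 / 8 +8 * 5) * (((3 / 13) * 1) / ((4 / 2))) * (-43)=-43473 / 208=-209.00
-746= -746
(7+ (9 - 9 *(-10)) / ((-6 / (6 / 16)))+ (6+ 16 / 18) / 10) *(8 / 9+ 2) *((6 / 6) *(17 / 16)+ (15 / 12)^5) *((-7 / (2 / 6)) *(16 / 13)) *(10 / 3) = -31879771 / 20736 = -1537.41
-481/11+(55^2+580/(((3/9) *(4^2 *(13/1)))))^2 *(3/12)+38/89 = 24357384789219/10588864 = 2300283.09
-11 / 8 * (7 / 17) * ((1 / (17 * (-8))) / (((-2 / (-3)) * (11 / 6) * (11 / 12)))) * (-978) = -92421 / 25432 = -3.63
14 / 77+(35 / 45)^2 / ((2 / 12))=1132 / 297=3.81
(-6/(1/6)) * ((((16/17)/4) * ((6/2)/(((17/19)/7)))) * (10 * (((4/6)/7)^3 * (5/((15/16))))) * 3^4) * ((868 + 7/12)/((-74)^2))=-325912320/2769487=-117.68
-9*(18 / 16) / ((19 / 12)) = -243 / 38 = -6.39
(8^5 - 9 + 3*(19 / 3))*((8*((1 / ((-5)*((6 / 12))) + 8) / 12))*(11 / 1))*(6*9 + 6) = 109609632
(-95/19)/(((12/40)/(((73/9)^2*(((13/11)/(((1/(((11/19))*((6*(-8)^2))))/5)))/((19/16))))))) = -35469824000/29241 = -1213016.79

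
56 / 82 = 28 / 41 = 0.68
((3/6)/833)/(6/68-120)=-1/199773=-0.00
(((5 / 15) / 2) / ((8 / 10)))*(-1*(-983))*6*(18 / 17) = 44235 / 34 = 1301.03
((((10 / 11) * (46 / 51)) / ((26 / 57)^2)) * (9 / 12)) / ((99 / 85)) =207575 / 81796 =2.54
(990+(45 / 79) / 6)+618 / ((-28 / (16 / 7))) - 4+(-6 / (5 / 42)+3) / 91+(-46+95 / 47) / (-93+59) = 188257949806 / 201040385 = 936.42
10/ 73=0.14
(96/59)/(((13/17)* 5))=1632/3835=0.43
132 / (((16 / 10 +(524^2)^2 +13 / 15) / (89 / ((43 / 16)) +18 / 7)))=21269160 / 340394788699777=0.00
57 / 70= 0.81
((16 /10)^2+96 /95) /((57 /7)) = 11872 /27075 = 0.44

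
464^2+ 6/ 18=645889/ 3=215296.33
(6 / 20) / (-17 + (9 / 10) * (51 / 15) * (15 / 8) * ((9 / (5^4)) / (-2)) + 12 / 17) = -510000 / 27770227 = -0.02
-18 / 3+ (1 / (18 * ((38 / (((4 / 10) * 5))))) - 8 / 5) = -12991 / 1710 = -7.60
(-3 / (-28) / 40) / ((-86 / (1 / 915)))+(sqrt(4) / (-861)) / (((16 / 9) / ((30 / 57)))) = -2248397 / 3269307200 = -0.00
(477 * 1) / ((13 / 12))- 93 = 4515 / 13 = 347.31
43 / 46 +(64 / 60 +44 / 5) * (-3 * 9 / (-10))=31711 / 1150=27.57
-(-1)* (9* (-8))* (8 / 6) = -96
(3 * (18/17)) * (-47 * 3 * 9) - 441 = -4471.94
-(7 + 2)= -9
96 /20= 24 /5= 4.80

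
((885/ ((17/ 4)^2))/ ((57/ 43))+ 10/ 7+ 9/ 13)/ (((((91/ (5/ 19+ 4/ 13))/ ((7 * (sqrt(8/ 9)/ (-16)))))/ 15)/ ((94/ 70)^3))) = -285887671349289 * sqrt(2)/ 110067032402600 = -3.67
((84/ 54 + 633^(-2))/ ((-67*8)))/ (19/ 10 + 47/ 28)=-807975/ 996290938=-0.00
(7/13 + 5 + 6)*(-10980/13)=-1647000/169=-9745.56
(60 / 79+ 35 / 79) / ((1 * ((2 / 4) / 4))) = 760 / 79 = 9.62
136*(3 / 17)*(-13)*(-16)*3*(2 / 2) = 14976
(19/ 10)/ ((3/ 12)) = 38/ 5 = 7.60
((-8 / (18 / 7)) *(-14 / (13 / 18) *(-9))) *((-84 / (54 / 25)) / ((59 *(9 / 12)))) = 1097600 / 2301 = 477.01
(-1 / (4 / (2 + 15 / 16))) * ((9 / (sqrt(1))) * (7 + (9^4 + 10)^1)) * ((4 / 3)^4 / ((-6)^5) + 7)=-21297363659 / 69984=-304317.61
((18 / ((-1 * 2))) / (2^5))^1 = -9 / 32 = -0.28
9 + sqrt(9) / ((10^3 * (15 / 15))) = 9003 / 1000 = 9.00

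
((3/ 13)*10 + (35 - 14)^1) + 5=368/ 13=28.31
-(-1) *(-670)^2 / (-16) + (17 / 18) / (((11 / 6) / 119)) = -3695333 / 132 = -27994.95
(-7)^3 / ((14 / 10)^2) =-175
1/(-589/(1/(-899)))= 1/529511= 0.00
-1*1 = -1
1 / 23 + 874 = 20103 / 23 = 874.04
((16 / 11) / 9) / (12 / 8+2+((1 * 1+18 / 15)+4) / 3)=160 / 5511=0.03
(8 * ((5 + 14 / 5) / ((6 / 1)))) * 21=1092 / 5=218.40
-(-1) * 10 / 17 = 10 / 17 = 0.59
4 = 4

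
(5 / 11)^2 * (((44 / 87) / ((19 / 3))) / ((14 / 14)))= 100 / 6061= 0.02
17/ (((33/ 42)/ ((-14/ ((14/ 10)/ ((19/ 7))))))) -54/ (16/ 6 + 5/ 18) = -353072/ 583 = -605.61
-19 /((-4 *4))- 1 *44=-685 /16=-42.81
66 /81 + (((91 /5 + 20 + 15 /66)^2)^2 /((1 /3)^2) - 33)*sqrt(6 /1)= 22 /27 + 2873232501562569*sqrt(6) /146410000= 48070170.48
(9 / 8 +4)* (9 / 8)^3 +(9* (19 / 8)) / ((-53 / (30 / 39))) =19718001 / 2822144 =6.99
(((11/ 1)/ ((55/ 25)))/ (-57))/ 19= -5/ 1083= -0.00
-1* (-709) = 709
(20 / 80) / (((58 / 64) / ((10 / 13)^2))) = 800 / 4901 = 0.16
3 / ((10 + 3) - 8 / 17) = 0.24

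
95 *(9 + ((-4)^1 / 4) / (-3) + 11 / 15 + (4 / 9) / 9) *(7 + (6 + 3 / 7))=7317242 / 567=12905.19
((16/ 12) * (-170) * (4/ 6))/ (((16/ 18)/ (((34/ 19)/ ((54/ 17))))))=-49130/ 513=-95.77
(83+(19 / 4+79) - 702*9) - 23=-24697 / 4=-6174.25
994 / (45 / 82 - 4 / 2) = -684.94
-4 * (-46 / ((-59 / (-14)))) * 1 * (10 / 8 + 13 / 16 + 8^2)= 170177 / 59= 2884.36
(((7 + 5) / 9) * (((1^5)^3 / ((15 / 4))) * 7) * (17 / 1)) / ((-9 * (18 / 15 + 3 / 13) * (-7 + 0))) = 3536 / 7533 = 0.47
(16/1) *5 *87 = 6960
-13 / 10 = -1.30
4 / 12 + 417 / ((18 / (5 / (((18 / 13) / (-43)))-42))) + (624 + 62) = -419465 / 108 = -3883.94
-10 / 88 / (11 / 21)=-105 / 484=-0.22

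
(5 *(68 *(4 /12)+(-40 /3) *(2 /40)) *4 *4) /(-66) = -80 /3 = -26.67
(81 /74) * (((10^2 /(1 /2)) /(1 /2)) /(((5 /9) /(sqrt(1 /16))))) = 7290 /37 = 197.03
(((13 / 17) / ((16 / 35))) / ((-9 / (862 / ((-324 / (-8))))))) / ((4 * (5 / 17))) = -39221 / 11664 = -3.36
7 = 7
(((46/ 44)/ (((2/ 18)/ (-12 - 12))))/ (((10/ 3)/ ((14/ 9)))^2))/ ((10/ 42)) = -284004/ 1375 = -206.55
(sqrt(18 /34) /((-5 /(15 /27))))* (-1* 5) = 0.40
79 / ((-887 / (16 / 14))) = -632 / 6209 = -0.10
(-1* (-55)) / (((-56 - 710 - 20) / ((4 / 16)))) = -55 / 3144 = -0.02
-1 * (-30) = 30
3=3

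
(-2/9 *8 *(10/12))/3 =-40/81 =-0.49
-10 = -10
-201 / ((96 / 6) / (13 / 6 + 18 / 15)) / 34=-6767 / 5440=-1.24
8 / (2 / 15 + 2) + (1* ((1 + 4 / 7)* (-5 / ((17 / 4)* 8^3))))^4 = 201864054485786785 / 53830414527102976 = 3.75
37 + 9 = 46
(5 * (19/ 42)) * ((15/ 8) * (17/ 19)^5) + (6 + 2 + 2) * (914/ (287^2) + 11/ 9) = 14.77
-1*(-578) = 578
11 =11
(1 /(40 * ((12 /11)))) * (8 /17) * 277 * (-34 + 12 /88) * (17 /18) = -41273 /432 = -95.54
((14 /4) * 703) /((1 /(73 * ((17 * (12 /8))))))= 18320883 /4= 4580220.75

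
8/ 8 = 1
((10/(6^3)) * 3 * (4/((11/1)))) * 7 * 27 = 105/11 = 9.55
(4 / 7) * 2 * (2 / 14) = 8 / 49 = 0.16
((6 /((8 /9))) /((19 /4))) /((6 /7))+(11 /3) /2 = 3.49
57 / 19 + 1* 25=28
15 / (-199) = -15 / 199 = -0.08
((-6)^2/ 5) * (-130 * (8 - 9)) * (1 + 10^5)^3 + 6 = 936028080280800942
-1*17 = -17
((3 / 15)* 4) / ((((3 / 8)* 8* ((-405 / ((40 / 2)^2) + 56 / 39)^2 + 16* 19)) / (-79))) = -205071360 / 2961002641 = -0.07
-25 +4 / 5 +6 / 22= -1316 / 55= -23.93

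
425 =425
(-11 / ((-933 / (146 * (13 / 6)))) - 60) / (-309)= 0.18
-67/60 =-1.12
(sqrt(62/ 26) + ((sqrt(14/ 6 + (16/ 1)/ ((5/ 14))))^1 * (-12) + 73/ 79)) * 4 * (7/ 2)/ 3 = -372.94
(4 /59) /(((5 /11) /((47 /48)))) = 0.15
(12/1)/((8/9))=27/2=13.50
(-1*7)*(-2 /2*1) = 7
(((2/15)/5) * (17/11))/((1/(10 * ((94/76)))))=1598/3135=0.51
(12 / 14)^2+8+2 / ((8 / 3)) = 1859 / 196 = 9.48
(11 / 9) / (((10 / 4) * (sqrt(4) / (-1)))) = -11 / 45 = -0.24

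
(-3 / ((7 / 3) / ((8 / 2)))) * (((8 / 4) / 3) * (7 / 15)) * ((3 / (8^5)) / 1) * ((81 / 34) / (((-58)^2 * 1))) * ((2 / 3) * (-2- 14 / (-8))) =81 / 4684840960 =0.00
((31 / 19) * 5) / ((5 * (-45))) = -0.04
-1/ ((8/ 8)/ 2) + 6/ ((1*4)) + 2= 3/ 2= 1.50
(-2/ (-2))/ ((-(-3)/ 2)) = 2/ 3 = 0.67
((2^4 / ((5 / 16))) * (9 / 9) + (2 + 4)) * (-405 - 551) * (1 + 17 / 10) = -3691116 / 25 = -147644.64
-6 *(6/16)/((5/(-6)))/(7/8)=108/35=3.09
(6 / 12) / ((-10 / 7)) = -7 / 20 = -0.35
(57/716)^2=3249/512656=0.01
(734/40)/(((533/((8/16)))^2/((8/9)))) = 367/25568010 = 0.00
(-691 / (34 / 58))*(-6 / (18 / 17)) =6679.67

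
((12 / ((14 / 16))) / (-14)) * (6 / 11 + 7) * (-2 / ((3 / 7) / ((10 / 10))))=2656 / 77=34.49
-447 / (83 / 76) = -33972 / 83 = -409.30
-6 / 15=-2 / 5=-0.40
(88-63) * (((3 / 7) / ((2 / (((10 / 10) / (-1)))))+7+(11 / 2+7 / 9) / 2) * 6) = 62525 / 42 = 1488.69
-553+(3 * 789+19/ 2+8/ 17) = 62015/ 34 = 1823.97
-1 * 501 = -501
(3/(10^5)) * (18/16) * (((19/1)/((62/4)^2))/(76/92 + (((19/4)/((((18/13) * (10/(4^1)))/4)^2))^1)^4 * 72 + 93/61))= 430311165636375/18787152815759141954290816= 0.00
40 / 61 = 0.66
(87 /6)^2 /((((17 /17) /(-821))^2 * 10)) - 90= 566864881 /40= 14171622.02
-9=-9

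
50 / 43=1.16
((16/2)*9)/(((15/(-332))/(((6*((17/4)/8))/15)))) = -8466/25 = -338.64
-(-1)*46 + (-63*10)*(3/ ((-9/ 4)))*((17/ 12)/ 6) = 244.33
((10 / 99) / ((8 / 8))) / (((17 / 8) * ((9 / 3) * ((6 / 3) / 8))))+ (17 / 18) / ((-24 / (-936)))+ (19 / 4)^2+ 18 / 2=5530409 / 80784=68.46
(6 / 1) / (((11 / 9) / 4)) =216 / 11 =19.64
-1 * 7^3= -343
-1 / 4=-0.25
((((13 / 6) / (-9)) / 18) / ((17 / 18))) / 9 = -13 / 8262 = -0.00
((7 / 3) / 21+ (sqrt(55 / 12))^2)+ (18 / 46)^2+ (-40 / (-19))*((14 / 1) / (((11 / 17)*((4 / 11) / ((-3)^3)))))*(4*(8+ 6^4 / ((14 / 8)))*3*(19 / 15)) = -732861780323 / 19044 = -38482555.15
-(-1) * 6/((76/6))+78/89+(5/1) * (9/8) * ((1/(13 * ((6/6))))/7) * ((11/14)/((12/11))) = 96142509/68938688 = 1.39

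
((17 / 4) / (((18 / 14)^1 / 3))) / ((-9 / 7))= -833 / 108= -7.71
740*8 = 5920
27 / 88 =0.31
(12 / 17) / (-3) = -4 / 17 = -0.24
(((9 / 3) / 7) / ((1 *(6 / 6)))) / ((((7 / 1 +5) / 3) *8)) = 3 / 224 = 0.01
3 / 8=0.38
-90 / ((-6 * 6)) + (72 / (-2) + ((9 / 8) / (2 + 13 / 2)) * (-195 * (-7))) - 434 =-19505 / 68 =-286.84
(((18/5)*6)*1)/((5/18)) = 77.76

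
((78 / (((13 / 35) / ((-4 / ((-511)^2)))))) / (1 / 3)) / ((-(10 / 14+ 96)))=360 / 3607733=0.00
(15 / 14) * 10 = 75 / 7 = 10.71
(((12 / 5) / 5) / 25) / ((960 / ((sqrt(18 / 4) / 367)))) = 3 * sqrt(2) / 36700000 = 0.00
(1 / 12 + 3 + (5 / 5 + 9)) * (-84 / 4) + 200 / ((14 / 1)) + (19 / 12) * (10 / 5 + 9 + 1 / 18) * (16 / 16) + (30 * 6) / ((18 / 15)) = -140555 / 1512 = -92.96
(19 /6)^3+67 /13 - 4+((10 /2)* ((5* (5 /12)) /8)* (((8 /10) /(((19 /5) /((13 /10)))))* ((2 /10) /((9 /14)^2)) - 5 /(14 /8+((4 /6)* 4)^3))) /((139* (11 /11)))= 614155450477 /18663109803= 32.91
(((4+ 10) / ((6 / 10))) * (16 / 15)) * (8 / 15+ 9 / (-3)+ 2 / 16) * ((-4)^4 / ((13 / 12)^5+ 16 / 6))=-2651848704 / 739175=-3587.58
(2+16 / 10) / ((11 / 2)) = 36 / 55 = 0.65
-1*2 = -2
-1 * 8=-8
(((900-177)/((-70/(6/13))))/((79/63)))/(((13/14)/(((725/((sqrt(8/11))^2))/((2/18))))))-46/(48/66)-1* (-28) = -36765.98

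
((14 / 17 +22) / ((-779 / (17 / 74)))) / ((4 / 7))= -679 / 57646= -0.01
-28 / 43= -0.65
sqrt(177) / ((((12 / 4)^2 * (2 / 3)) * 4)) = sqrt(177) / 24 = 0.55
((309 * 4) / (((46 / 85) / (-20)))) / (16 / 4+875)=-350200 / 6739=-51.97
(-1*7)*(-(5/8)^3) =1.71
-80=-80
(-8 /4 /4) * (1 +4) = -5 /2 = -2.50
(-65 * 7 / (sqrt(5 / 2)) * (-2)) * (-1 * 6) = -3453.21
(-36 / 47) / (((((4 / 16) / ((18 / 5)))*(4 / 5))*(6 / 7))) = -756 / 47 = -16.09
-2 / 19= -0.11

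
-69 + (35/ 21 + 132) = 194/ 3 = 64.67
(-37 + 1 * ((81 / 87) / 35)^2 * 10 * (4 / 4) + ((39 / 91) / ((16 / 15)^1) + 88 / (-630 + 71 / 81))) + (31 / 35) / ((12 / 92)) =-3017962411913 / 100798532688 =-29.94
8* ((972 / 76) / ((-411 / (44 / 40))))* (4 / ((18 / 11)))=-8712 / 13015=-0.67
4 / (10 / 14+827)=14 / 2897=0.00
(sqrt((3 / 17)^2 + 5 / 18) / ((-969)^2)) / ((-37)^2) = sqrt(3214) / 131114636118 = 0.00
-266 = -266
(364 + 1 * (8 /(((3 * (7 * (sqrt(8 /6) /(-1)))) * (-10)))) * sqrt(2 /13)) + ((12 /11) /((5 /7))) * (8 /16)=2 * sqrt(78) /1365 + 20062 /55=364.78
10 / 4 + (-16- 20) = -67 / 2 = -33.50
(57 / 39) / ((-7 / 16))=-3.34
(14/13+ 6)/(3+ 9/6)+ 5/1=769/117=6.57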